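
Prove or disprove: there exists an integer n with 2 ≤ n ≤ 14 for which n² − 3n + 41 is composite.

At n = 11: 11² − 3·11 + 41 = 129 = 3·43, which is composite.

n = 11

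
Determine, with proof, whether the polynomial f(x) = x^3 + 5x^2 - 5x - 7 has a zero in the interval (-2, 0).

f(-2) = 15 and f(0) = -7, which have opposite signs.
f is continuous everywhere (it is a polynomial), in particular on [-2, 0].
By the Intermediate Value Theorem, f takes the value 0 somewhere in the open interval.

Yes, f has a root in the interval.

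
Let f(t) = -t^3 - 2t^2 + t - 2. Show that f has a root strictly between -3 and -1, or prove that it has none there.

f(-3) = 4 and f(-1) = -4, which have opposite signs.
f is continuous everywhere (it is a polynomial), in particular on [-3, -1].
By the Intermediate Value Theorem f must vanish at some point of (-3, -1).

Such a root exists.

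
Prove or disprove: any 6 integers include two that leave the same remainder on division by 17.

Consider the 6 integers 52, 53, …, 57. They lie in distinct residue classes modulo 17, since 6 ≤ 17.
Hence this collection has no pair with equal remainders mod 17, disproving the claim.

No, the set {52, 53, 54, 55, 56, 57} is a counterexample.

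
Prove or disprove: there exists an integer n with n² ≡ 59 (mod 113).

There is no such integer.

Apply Euler's criterion with the prime 113: 59 is a quadratic residue iff 59^56 ≡ 1 (mod 113), and a non-residue iff it is ≡ −1.
Squaring successively (mod 113): 59^2 = 3481 ≡ 91; 59^4 ≡ 91² = 8281 ≡ 32; 59^8 ≡ 32² = 1024 ≡ 7; 59^16 ≡ 7² = 49 ≡ 49; 59^32 ≡ 49² = 2401 ≡ 28.
Since 56 = 32 + 16 + 8, 59^56 ≡ 28 · 49 · 7; multiplying out mod 113: 28·49 = 1372 ≡ 16, then 16·7 = 112 ≡ 112. Thus 59^56 ≡ 112 ≡ −1 (mod 113).
By Euler's criterion 59 is a quadratic non-residue mod 113: no n satisfies n² ≡ 59 (mod 113).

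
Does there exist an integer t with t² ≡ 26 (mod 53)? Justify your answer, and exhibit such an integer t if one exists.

There is no such integer.

Apply Euler's criterion with the prime 53: 26 is a quadratic residue iff 26^26 ≡ 1 (mod 53), and a non-residue iff it is ≡ −1.
Squaring successively (mod 53): 26^2 = 676 ≡ 40; 26^4 ≡ 40² = 1600 ≡ 10; 26^8 ≡ 10² = 100 ≡ 47; 26^16 ≡ 47² = 2209 ≡ 36.
Since 26 = 16 + 8 + 2, 26^26 ≡ 36 · 47 · 40; multiplying out mod 53: 36·47 = 1692 ≡ 49, then 49·40 = 1960 ≡ 52. Thus 26^26 ≡ 52 ≡ −1 (mod 53).
The value −1 means 26 is a non-residue modulo 53, so t² ≡ 26 (mod 53) is impossible.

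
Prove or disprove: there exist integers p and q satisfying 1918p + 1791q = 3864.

Since gcd(1918, 1791) = 1, every integer is an integer combination of 1918 and 1791.
Euclidean algorithm: 1918 = 1·1791 + 127, 1791 = 14·127 + 13, 127 = 9·13 + 10, 13 = 1·10 + 3, 10 = 3·3 + 1, 3 = 3·1 + 0.
Working back up the chain: 1 = 10 − 3·3 = 10 − 3·(13 − 1·10) = −3·13 + 4·10 = −3·13 + 4·(127 − 9·13) = 4·127 − 39·13 = 4·127 − 39·(1791 − 14·127) = −39·1791 + 550·127 = −39·1791 + 550·(1918 − 1·1791) = 550·1918 − 589·1791. So 1918·550 + 1791·(-589) = 1.
Scaling by 3864 gives the particular solution (p, q) = (2125200, -2275896).
Shifting by a multiple of (1791, −1918) keeps it a solution: p = 2125200 − 1186·1791 = 1074, q = -2275896 + 1186·1918 = -1148.
Check: 1918·1074 + 1791·(-1148) = 2059932 − 2056068 = 3864. ✓

p = 1074, q = -1148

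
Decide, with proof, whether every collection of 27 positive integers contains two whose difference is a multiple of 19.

Partition the integers by their residue mod 19; there are 19 classes.
Since 27 > 19, two of the 27 integers must share a residue class by the pigeonhole principle; call them a and b.
Then a ≡ b (mod 19), i.e. 19 ∣ (a − b).

Yes, this is always true.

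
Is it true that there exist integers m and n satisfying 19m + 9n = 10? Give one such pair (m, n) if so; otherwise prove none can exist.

m = 1, n = -1

19 and 9 are coprime, so 19m + 9n ranges over all of ℤ.
Dividing repeatedly: 19 = 2·9 + 1, 9 = 9·1 + 0.
Working back up the chain: 1 = 19 − 2·9. So 19·1 + 9·(-2) = 1.
Multiplying through by 10: m = 1·10 = 10, n = (-2)·10 = -20 is a solution.
The general solution is m = 10 + 9k, n = -20 − 19k; taking k = -1 gives the smaller pair m = 1, n = -1.
Indeed 19·1 + 9·(-1) = 19 − 9 = 10.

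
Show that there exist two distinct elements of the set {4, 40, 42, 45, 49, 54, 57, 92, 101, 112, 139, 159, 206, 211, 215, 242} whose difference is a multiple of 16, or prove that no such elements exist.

Residues mod 16: 4↦4, 40↦8, 42↦10, 45↦13, 49↦1, 54↦6, 57↦9, 92↦12, 101↦5, 112↦0, 139↦11, 159↦15, 206↦14, 211↦3, 215↦7, 242↦2.
These 16 residues are pairwise different, hence no difference of two elements is divisible by 16.

No, no such pair exists.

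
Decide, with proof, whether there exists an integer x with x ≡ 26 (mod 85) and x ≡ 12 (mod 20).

No such integer exists.

Both moduli are multiples of 5 = gcd(85, 20), so any solution would satisfy x ≡ 26 and x ≡ 12 modulo 5 simultaneously.
These are incompatible: 26 − 12 = 14 is not divisible by 5.
So no integer satisfies both congruences.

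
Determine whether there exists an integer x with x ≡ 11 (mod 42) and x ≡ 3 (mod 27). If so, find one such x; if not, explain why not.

There is no such integer.

gcd(42, 27) = 3. If x ≡ 11 (mod 42) and x ≡ 3 (mod 27), then x ≡ 11 (mod 3) and x ≡ 3 (mod 3).
However 11 ≡ 2 and 3 ≡ 0 (mod 3), and 2 ≠ 0.
So no integer satisfies both congruences.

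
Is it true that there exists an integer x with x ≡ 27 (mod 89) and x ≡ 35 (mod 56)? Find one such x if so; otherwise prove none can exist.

Since 89 and 56 share no common factor, CRT says the pair of congruences has a solution (unique mod 4984).
Any solution of the first congruence is x = 27 + 89t; substituting into the second, 89t ≡ 35 − 27 ≡ 8 (mod 56).
89 ≡ 33 (mod 56), so this reads 33t ≡ 8 (mod 56). Since 33·17 = 561 = 10·56 + 1, the inverse of 33 mod 56 is 17.
Multiplying by 17: t ≡ 17·8 = 136 ≡ 24 (mod 56).
With t = 24: x = 27 + 89·24 = 2163.
Indeed 2163 ≡ 27 (mod 89) and 2163 ≡ 35 (mod 56).

x = 2163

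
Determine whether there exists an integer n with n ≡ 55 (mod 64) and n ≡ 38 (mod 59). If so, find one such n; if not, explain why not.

Since 64 and 59 share no common factor, CRT says the pair of congruences has a solution (unique mod 3776).
Write n = 55 + 64t and require 55 + 64t ≡ 38 (mod 59), i.e. 64t ≡ 42 (mod 59).
64 ≡ 5 (mod 59), so this reads 5t ≡ 42 (mod 59). Note 5·12 = 60 ≡ 1 (mod 59) (as 60 − 1 = 1·59), so 5⁻¹ ≡ 12.
Therefore t ≡ 12·42 = 504 ≡ 32 (mod 59).
Taking t = 32 gives n = 55 + 64·32 = 2103.
Check: 2103 mod 64 = 55, 2103 mod 59 = 38. ✓

n = 2103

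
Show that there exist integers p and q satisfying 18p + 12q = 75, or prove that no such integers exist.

gcd(18, 12) = 6, so every integer of the form 18p + 12q is a multiple of 6.
However 75 leaves remainder 3 on division by 6.
Hence no integers p, q satisfy the equation.

There are no such integers.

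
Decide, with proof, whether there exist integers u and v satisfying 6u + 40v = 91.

gcd(6, 40) = 2, so every integer of the form 6u + 40v is a multiple of 2.
But 91 = 2·45 + 1, so 2 ∤ 91.
Hence no integers u, v satisfy the equation.

There are no such integers.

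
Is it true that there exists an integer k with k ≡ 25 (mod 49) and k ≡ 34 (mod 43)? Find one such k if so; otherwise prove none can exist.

Since 49 and 43 share no common factor, CRT says the pair of congruences has a solution (unique mod 2107).
Any solution of the first congruence is k = 25 + 49t; substituting into the second, 49t ≡ 34 − 25 ≡ 9 (mod 43).
49 ≡ 6 (mod 43), so this reads 6t ≡ 9 (mod 43). To invert 6 modulo 43: 43 = 7·6 + 1, 6 = 6·1 + 0, and unwinding, 1 = 43 − 7·6. Thus 6⁻¹ ≡ -7 ≡ 36 (mod 43).
Therefore t ≡ 36·9 = 324 ≡ 23 (mod 43).
Taking t = 23 gives k = 25 + 49·23 = 1152.
Indeed 1152 ≡ 25 (mod 49) and 1152 ≡ 34 (mod 43).

k = 1152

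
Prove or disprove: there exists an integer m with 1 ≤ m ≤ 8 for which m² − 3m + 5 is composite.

m = 8

At m = 8: 8² − 3·8 + 5 = 45 = 3·15, which is composite.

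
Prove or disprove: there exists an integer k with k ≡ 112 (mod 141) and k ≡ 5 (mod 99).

No, no such integer exists.

gcd(141, 99) = 3. If k ≡ 112 (mod 141) and k ≡ 5 (mod 99), then k ≡ 112 (mod 3) and k ≡ 5 (mod 3).
These are incompatible: 112 − 5 = 107 is not divisible by 3.
So no integer satisfies both congruences.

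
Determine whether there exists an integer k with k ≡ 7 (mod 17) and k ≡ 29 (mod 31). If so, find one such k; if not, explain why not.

k = 432

Since 17 and 31 share no common factor, CRT says the pair of congruences has a solution (unique mod 527).
Any solution of the first congruence is k = 7 + 17t; substituting into the second, 17t ≡ 29 − 7 ≡ 22 (mod 31).
Since 17·11 = 187 = 6·31 + 1, the inverse of 17 mod 31 is 11.
Therefore t ≡ 11·22 = 242 ≡ 25 (mod 31).
With t = 25: k = 7 + 17·25 = 432.
Indeed 432 ≡ 7 (mod 17) and 432 ≡ 29 (mod 31).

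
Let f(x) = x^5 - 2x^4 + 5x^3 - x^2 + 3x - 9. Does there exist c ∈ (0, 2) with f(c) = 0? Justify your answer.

Yes, such a c exists.

f(0) = -9 and f(2) = 33, which have opposite signs.
As a polynomial, f is continuous on every closed interval.
The Intermediate Value Theorem then guarantees some c ∈ (0, 2) with f(c) = 0.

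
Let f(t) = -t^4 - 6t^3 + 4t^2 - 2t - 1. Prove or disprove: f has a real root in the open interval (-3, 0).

f(-3) = 122 and f(0) = -1, which have opposite signs.
As a polynomial, f is continuous on every closed interval.
By the Intermediate Value Theorem, f takes the value 0 somewhere in the open interval.

Such a root exists.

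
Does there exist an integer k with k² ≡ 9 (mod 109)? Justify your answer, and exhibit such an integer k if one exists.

k = 3

Take k = 3. Then 3² = 9, and since 0 ≤ 9 < 109 this is already reduced: 3² ≡ 9 (mod 109).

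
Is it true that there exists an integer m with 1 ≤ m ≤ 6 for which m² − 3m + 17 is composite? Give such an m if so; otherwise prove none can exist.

m = 4

At m = 4: 4² − 3·4 + 17 = 21 = 3·7, which is composite.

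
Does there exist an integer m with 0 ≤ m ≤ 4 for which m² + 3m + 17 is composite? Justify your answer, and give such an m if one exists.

At m = 4: 4² + 3·4 + 17 = 45 = 3·15, which is composite.

m = 4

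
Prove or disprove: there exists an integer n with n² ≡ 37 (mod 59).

59 is prime, so by Euler's criterion 37 is a square mod 59 iff 37^((59−1)/2) = 37^29 ≡ 1 (mod 59).
Repeated squaring mod 59: 37^2 = 1369 ≡ 12; 37^4 ≡ 12² = 144 ≡ 26; 37^8 ≡ 26² = 676 ≡ 27; 37^16 ≡ 27² = 729 ≡ 21.
Since 29 = 16 + 8 + 4 + 1, 37^29 ≡ 21 · 27 · 26 · 37; multiplying out mod 59: 21·27 = 567 ≡ 36, then 36·26 = 936 ≡ 51, then 51·37 = 1887 ≡ 58. Thus 37^29 ≡ 58 ≡ −1 (mod 59).
The value −1 means 37 is a non-residue modulo 59, so n² ≡ 37 (mod 59) is impossible.

No, no such integer exists.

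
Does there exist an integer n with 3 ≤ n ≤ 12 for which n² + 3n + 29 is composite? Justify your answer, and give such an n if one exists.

n = 4

At n = 4: 4² + 3·4 + 29 = 57 = 3·19, which is composite.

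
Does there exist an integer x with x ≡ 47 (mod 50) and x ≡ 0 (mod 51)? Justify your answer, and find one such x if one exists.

x = 2397

The moduli 50 and 51 are coprime, so by the Chinese Remainder Theorem a unique solution modulo 2550 exists.
Write x = 47 + 50t and require 47 + 50t ≡ 0 (mod 51), i.e. 50t ≡ 4 (mod 51).
Note 50·50 = 2500 ≡ 1 (mod 51) (as 2500 − 1 = 49·51), so 50⁻¹ ≡ 50.
Therefore t ≡ 50·4 = 200 ≡ 47 (mod 51).
Taking t = 47 gives x = 47 + 50·47 = 2397.
Check: 2397 mod 50 = 47, 2397 mod 51 = 0. ✓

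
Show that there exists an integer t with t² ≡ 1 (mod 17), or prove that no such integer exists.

Take t = 1. Then 1² = 1, and since 0 ≤ 1 < 17 this is already reduced: 1² ≡ 1 (mod 17).

t = 1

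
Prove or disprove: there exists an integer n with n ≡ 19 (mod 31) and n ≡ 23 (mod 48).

n = 887

gcd(31, 48) = 1, so the Chinese Remainder Theorem guarantees exactly one residue class mod 1488 satisfying both.
Write n = 19 + 31t and require 19 + 31t ≡ 23 (mod 48), i.e. 31t ≡ 4 (mod 48).
Invert 31 mod 48 by the Euclidean algorithm: 48 = 1·31 + 17, 31 = 1·17 + 14, 17 = 1·14 + 3, 14 = 4·3 + 2, 3 = 1·2 + 1, 2 = 2·1 + 0; back-substituting, 1 = 3 − 1·2 = 3 − (14 − 4·3) = −14 + 5·3 = −14 + 5·(17 − 1·14) = 5·17 − 6·14 = 5·17 − 6·(31 − 1·17) = −6·31 + 11·17 = −6·31 + 11·(48 − 1·31) = 11·48 − 17·31. Hence 31·(-17) ≡ 1, so 31⁻¹ ≡ -17 ≡ 31 (mod 48).
Multiplying by 31: t ≡ 31·4 = 124 ≡ 28 (mod 48).
With t = 28: n = 19 + 31·28 = 887.
Indeed 887 ≡ 19 (mod 31) and 887 ≡ 23 (mod 48).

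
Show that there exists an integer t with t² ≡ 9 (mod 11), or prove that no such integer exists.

t = 8

t = 8 works: 8² = 64, and 64 − 9 = 55 = 5·11.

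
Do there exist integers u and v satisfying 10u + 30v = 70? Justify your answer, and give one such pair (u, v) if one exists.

u = 1, v = 2

Every value of 10u + 30v is a multiple of gcd(10, 30) = 10; since 10 ∣ 70, solutions exist.
Dividing through by 10 reduces the equation to 1u + 3v = 7.
The coefficient of u is 1, so setting v = 0 and u = 7 already solves it.
Subtracting 2·3 from u and adding 2·1 to v gives the tidier solution (1, 2).
Indeed 10·1 + 30·2 = 10 + 60 = 70.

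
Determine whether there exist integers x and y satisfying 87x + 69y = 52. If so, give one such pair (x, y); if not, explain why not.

No, no such integers exist.

Both 87 and 69 are divisible by gcd(87, 69) = 3, hence so is any combination 87x + 69y.
But 52 is not a multiple of 3 (it leaves remainder 1).
Hence no integers x, y satisfy the equation.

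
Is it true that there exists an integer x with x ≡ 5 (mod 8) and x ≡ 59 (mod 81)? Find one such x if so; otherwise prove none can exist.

Since 8 and 81 share no common factor, CRT says the pair of congruences has a solution (unique mod 648).
Any solution of the first congruence is x = 5 + 8t; substituting into the second, 8t ≡ 59 − 5 ≡ 54 (mod 81).
Invert 8 mod 81 by the Euclidean algorithm: 81 = 10·8 + 1, 8 = 8·1 + 0; back-substituting, 1 = 81 − 10·8. Hence 8·(-10) ≡ 1, so 8⁻¹ ≡ -10 ≡ 71 (mod 81).
Multiplying by 71: t ≡ 71·54 = 3834 ≡ 27 (mod 81).
With t = 27: x = 5 + 8·27 = 221.
Indeed 221 ≡ 5 (mod 8) and 221 ≡ 59 (mod 81).

x = 221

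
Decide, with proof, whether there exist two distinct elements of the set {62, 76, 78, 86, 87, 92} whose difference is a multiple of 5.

Yes: 62 and 87.

Reduce each element mod 5: 62↦2, 76↦1, 78↦3, 86↦1, 87↦2, 92↦2. The residue 2 repeats (at 62 and 87), and 87 − 62 = 25 = 5·5.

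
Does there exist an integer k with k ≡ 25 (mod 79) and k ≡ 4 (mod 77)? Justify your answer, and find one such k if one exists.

k = 2237

The moduli 79 and 77 are coprime, so by the Chinese Remainder Theorem a unique solution modulo 6083 exists.
Write k = 25 + 79t and require 25 + 79t ≡ 4 (mod 77), i.e. 79t ≡ 56 (mod 77).
79 ≡ 2 (mod 77), so this reads 2t ≡ 56 (mod 77). To invert 2 modulo 77: 77 = 38·2 + 1, 2 = 2·1 + 0, and unwinding, 1 = 77 − 38·2. Thus 2⁻¹ ≡ -38 ≡ 39 (mod 77).
Therefore t ≡ 39·56 = 2184 ≡ 28 (mod 77).
With t = 28: k = 25 + 79·28 = 2237.
Verify: 2237 = 28·79 + 25 and 2237 = 29·77 + 4. ✓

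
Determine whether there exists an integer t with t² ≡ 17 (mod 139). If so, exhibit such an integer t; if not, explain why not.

139 is prime, so by Euler's criterion 17 is a square mod 139 iff 17^((139−1)/2) = 17^69 ≡ 1 (mod 139).
Repeated squaring mod 139: 17^2 = 289 ≡ 11; 17^4 ≡ 11² = 121 ≡ 121; 17^8 ≡ 121² = 14641 ≡ 46; 17^16 ≡ 46² = 2116 ≡ 31; 17^32 ≡ 31² = 961 ≡ 127; 17^64 ≡ 127² = 16129 ≡ 5.
Since 69 = 64 + 4 + 1, 17^69 ≡ 5 · 121 · 17; multiplying out mod 139: 5·121 = 605 ≡ 49, then 49·17 = 833 ≡ 138. Thus 17^69 ≡ 138 ≡ −1 (mod 139).
By Euler's criterion 17 is a quadratic non-residue mod 139: no t satisfies t² ≡ 17 (mod 139).

There is no such integer.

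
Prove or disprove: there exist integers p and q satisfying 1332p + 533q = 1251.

p = 163, q = -405

Since gcd(1332, 533) = 1, every integer is an integer combination of 1332 and 533.
Euclidean algorithm: 1332 = 2·533 + 266, 533 = 2·266 + 1, 266 = 266·1 + 0.
Working back up the chain: 1 = 533 − 2·266 = 533 − 2·(1332 − 2·533) = −2·1332 + 5·533. So 1332·(-2) + 533·5 = 1.
Times 1251: 1332·(-2502) + 533·6255 = 1251, so (-2502, 6255) solves it.
The general solution is p = -2502 + 533k, q = 6255 − 1332k; taking k = 5 gives the smaller pair p = 163, q = -405.
Check: 1332·163 + 533·(-405) = 217116 − 215865 = 1251. ✓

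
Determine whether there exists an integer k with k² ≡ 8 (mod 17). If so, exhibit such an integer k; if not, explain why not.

k = 5

Take k = 5. Then 5² = 25 = 1·17 + 8, so 5² ≡ 8 (mod 17).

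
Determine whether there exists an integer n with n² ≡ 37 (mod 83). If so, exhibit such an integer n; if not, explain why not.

n = 55

n = 55 works: 55² = 3025, and 3025 − 37 = 2988 = 36·83.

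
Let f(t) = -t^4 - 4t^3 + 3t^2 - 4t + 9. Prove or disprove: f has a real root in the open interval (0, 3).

Yes, f has a root in the interval.

f(0) = 9 and f(3) = -165, which have opposite signs.
As a polynomial, f is continuous on every closed interval.
By the Intermediate Value Theorem, f takes the value 0 somewhere in the open interval.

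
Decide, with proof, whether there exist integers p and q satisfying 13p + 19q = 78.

Since gcd(13, 19) = 1, every integer is an integer combination of 13 and 19.
Dividing repeatedly: 19 = 1·13 + 6, 13 = 2·6 + 1, 6 = 6·1 + 0.
Back-substituting, 1 = 13 − 2·6 = 13 − 2·(19 − 1·13) = −2·19 + 3·13; that is, 13·3 + 19·(-2) = 1.
Times 78: 13·234 + 19·(-156) = 78, so (234, -156) solves it.
Subtracting 12·19 from p and adding 12·13 to q gives the tidier solution (6, 0).
Check: 13·6 + 19·0 = 78 + 0 = 78. ✓

p = 6, q = 0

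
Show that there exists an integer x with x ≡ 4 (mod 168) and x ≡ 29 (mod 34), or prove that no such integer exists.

No such integer exists.

Reduce both congruences modulo 2, which divides 168 and 34: they say x ≡ 4 (mod 2) and x ≡ 29 (mod 2).
These are incompatible: 4 − 29 = -25 is not divisible by 2.
Therefore no such x exists.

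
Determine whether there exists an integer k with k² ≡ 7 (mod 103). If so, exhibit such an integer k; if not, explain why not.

Take k = 25. Then 25² = 625 = 6·103 + 7, so 25² ≡ 7 (mod 103).

k = 25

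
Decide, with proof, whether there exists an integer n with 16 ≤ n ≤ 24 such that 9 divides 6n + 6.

n = 17

n = 17 works, since 6·17 + 6 = 108 = 12·9.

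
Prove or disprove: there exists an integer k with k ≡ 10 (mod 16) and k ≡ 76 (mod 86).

k = 506

gcd(16, 86) = 2. A simultaneous solution exists iff 10 ≡ 76 (mod 2); here 10 mod 2 = 0 = 76 mod 2, so it does.
Put k = 10 + 16t, so we need 16t ≡ 66 (mod 86), equivalently (divide by 2) 8t ≡ 33 (mod 43).
Since 8·27 = 216 = 5·43 + 1, the inverse of 8 mod 43 is 27.
Multiplying by 27: t ≡ 27·33 = 891 ≡ 31 (mod 43).
Then k = 10 + 16·31 = 506.
Indeed 506 ≡ 10 (mod 16) and 506 ≡ 76 (mod 86).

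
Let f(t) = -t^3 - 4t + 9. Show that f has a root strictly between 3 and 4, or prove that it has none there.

f(3) = -30 and f(4) = -71, both negative.
The derivative f'(t) = -3t^2 - 4 is a quadratic with discriminant 0² − 4·(-3)·(-4) = -48 < 0; it never vanishes, so it is always negative (sign of the leading coefficient).
So f is strictly decreasing; between 3 and 4 its values lie between f(3) = -30 and f(4) = -71, all negative. Therefore f has no root in (3, 4).

No.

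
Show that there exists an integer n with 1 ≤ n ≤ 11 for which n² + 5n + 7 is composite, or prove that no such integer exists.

n = 9

At n = 9: 9² + 5·9 + 7 = 133 = 7·19, which is composite.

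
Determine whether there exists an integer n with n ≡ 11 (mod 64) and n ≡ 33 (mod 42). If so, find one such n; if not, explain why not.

n = 75

Here gcd(64, 42) = 2, and both 11 and 33 leave remainder 1 mod 2, so the system is consistent.
Step through n = 11, 11 + 64, 11 + 2·64, …: the values 11, 75 reduce mod 42 to 11, 33. The value 75 hits 33.
Verify: 75 = 1·64 + 11 and 75 = 1·42 + 33. ✓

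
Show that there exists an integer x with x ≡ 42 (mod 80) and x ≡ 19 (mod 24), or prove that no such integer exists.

gcd(80, 24) = 8. If x ≡ 42 (mod 80) and x ≡ 19 (mod 24), then x ≡ 42 (mod 8) and x ≡ 19 (mod 8).
However 42 ≡ 2 and 19 ≡ 3 (mod 8), and 2 ≠ 3.
Hence the system has no solution.

No, no such integer exists.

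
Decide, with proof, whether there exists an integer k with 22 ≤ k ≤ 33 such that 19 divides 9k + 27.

No, no such integer k in that range exists.

At k = 22, 9·22 + 27 = 225 ≡ 16 (mod 19), and each step in k adds 9, giving residues 16, 6, 15, 5, 14, 4, 13, 3, 12, 2, 11, 1 for k = 22, 23, …, 33.
The residue 0 does not occur, so no k in [22, 33] makes 9k + 27 a multiple of 19.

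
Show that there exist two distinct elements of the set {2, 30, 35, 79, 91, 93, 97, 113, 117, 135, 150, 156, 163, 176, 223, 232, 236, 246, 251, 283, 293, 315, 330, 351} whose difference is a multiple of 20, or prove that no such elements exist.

30 mod 20 = 10 and 150 mod 20 = 10, so 150 − 30 = 120 = 6·20.

The pair (30, 150) works.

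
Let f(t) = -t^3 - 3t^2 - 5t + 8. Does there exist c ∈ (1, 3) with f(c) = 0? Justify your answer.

No.

Evaluate at the endpoints: f(1) = -1, f(3) = -61 — same sign (negative).
The derivative f'(t) = -3t^2 - 6t - 5 is a quadratic with discriminant (-6)² − 4·(-3)·(-5) = -24 < 0; it never vanishes, so it is always negative (sign of the leading coefficient).
So f is strictly decreasing; between 1 and 3 its values lie between f(1) = -1 and f(3) = -61, all negative. Therefore f has no root in (1, 3).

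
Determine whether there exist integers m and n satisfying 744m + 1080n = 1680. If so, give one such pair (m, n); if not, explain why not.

m = 40, n = -26

gcd(744, 1080) = 24, and 24 divides 1680, so integer solutions exist.
Dividing through by 24 reduces the equation to 31m + 45n = 70.
Dividing repeatedly: 45 = 1·31 + 14, 31 = 2·14 + 3, 14 = 4·3 + 2, 3 = 1·2 + 1, 2 = 2·1 + 0.
Back-substituting, 1 = 3 − 1·2 = 3 − (14 − 4·3) = −14 + 5·3 = −14 + 5·(31 − 2·14) = 5·31 − 11·14 = 5·31 − 11·(45 − 1·31) = −11·45 + 16·31; that is, 31·16 + 45·(-11) = 1.
Scaling by 70 gives the particular solution (m, n) = (1120, -770).
The general solution is m = 1120 + 45k, n = -770 − 31k; taking k = -24 gives the smaller pair m = 40, n = -26.
Indeed 744·40 + 1080·(-26) = 29760 − 28080 = 1680.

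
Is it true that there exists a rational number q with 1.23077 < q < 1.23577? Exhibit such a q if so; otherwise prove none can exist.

q = 21/17

Multiplying by 17: 17·1.23077 = 20.92309 and 17·1.23577 = 21.00809, so the integer 21 lies strictly between them.
So q = 21/17 works: it is a ratio of integers, and dividing 17·1.23077 < 21 < 17·1.23577 through by 17 gives 1.23077 < 21/17 < 1.23577.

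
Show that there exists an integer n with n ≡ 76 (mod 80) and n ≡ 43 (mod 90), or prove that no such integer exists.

No such integer exists.

Both moduli are multiples of 10 = gcd(80, 90), so any solution would satisfy n ≡ 76 and n ≡ 43 modulo 10 simultaneously.
But 76 mod 10 = 6 while 43 mod 10 = 3, a contradiction.
Hence the system has no solution.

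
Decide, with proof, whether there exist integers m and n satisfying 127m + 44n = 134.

Since gcd(127, 44) = 1, every integer is an integer combination of 127 and 44.
Run the Euclidean algorithm on 127 and 44: 127 = 2·44 + 39, 44 = 1·39 + 5, 39 = 7·5 + 4, 5 = 1·4 + 1, 4 = 4·1 + 0.
Unwinding: 1 = 5 − 1·4 = 5 − (39 − 7·5) = −39 + 8·5 = −39 + 8·(44 − 1·39) = 8·44 − 9·39 = 8·44 − 9·(127 − 2·44) = −9·127 + 26·44, i.e. 127·(-9) + 44·26 = 1.
Times 134: 127·(-1206) + 44·3484 = 134, so (-1206, 3484) solves it.
Adding 28·44 to m and subtracting 28·127 from n gives the tidier solution (26, -72).
Indeed 127·26 + 44·(-72) = 3302 − 3168 = 134.

m = 26, n = -72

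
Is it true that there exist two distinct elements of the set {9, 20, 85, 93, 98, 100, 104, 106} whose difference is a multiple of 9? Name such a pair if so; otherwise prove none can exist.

No such pair exists.

Reduce each element modulo 9: 9↦0, 20↦2, 85↦4, 93↦3, 98↦8, 100↦1, 104↦5, 106↦7.
These 8 residues are pairwise different, hence no difference of two elements is divisible by 9.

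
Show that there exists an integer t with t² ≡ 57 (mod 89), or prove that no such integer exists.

t = 71

t = 71 works: 71² = 5041, and 5041 − 57 = 4984 = 56·89.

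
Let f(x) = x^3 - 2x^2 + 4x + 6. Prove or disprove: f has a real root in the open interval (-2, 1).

Such a root exists.

f(-2) = -18 and f(1) = 9, which have opposite signs.
As a polynomial, f is continuous on every closed interval.
By the Intermediate Value Theorem, f takes the value 0 somewhere in the open interval.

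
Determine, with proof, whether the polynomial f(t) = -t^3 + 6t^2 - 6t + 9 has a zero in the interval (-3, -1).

No.

The endpoint values f(-3) = 108 and f(-1) = 22 are both positive. Claim: f(t) > 0 for every t in (-3, -1).
Substitute t = -1 − u, where 0 < u < 2 on the interval. Expanding, f(-1 − u) = u^3 + 9u^2 + 21u + 22.
All 4 nonzero coefficients of this polynomial in u are positive; hence for u > 0 the value is a sum of positive terms (the constant 22 among them).
Therefore f(t) > 0 throughout (-3, -1), and f has no zero there.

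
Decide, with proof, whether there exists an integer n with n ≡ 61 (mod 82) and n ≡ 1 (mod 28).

n = 225

Here gcd(82, 28) = 2, and both 61 and 1 leave remainder 1 mod 2, so the system is consistent.
The integers ≡ 61 (mod 82) are 61, 143, 225, …; their remainders mod 28 are 5, 3, 1, so n = 225 is the first that is ≡ 1 (mod 28).
Indeed 225 ≡ 61 (mod 82) and 225 ≡ 1 (mod 28).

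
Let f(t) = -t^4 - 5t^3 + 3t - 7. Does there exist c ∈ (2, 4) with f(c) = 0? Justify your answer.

f has no root in that interval.

The endpoint values f(2) = -57 and f(4) = -571 are both negative. Claim: f(t) < 0 for every t in (2, 4).
Shift to the endpoint 2: with t = 2 + u (0 < u < 2), one computes f(2 + u) = -u^4 - 13u^3 - 54u^2 - 89u - 57.
All 5 nonzero coefficients of this polynomial in u are negative; hence for u > 0 the value is a sum of negative terms (the constant -57 among them).
So f is strictly negative on (2, 4); no root exists in the interval.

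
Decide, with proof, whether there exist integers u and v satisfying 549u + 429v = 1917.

gcd(549, 429) = 3, and 3 divides 1917, so integer solutions exist.
Dividing through by 3 reduces the equation to 183u + 143v = 639.
Dividing repeatedly: 183 = 1·143 + 40, 143 = 3·40 + 23, 40 = 1·23 + 17, 23 = 1·17 + 6, 17 = 2·6 + 5, 6 = 1·5 + 1, 5 = 5·1 + 0.
Back-substituting, 1 = 6 − 1·5 = 6 − (17 − 2·6) = −17 + 3·6 = −17 + 3·(23 − 1·17) = 3·23 − 4·17 = 3·23 − 4·(40 − 1·23) = −4·40 + 7·23 = −4·40 + 7·(143 − 3·40) = 7·143 − 25·40 = 7·143 − 25·(183 − 1·143) = −25·183 + 32·143; that is, 183·(-25) + 143·32 = 1.
Scaling by 639 gives the particular solution (u, v) = (-15975, 20448).
The general solution is u = -15975 + 143k, v = 20448 − 183k; taking k = 112 gives the smaller pair u = 41, v = -48.
Check: 549·41 + 429·(-48) = 22509 − 20592 = 1917. ✓

u = 41, v = -48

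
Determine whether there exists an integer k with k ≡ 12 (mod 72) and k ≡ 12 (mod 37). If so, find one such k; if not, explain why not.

k = 12

gcd(72, 37) = 1, so the Chinese Remainder Theorem guarantees exactly one residue class mod 2664 satisfying both.
Write k = 12 + 72t and require 12 + 72t ≡ 12 (mod 37), i.e. 72t ≡ 0 (mod 37).
72 ≡ 35 (mod 37), so this reads 35t ≡ 0 (mod 37). t = 0 satisfies this.
Taking t = 0 gives k = 12 + 72·0 = 12.
Verify: 12 = 0·72 + 12 and 12 = 0·37 + 12. ✓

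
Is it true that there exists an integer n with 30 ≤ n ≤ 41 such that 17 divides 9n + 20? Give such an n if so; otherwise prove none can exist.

No such integer n in that range exists.

For n = 30, 31, …, 41 the values of 9n + 20 modulo 17 are 1, 10, 2, 11, 3, 12, 4, 13, 5, 14, 6, 15 respectively.
The residue 0 does not occur, so no n in [30, 41] makes 9n + 20 a multiple of 17.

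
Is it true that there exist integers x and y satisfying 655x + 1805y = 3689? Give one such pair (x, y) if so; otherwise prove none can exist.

There are no such integers.

Both 655 and 1805 are divisible by gcd(655, 1805) = 5, hence so is any combination 655x + 1805y.
However 3689 leaves remainder 4 on division by 5.
Therefore 655x + 1805y = 3689 has no solution in integers.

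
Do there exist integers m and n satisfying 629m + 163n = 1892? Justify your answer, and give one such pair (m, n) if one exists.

m = 102, n = -382

Since gcd(629, 163) = 1, every integer is an integer combination of 629 and 163.
Run the Euclidean algorithm on 629 and 163: 629 = 3·163 + 140, 163 = 1·140 + 23, 140 = 6·23 + 2, 23 = 11·2 + 1, 2 = 2·1 + 0.
Working back up the chain: 1 = 23 − 11·2 = 23 − 11·(140 − 6·23) = −11·140 + 67·23 = −11·140 + 67·(163 − 1·140) = 67·163 − 78·140 = 67·163 − 78·(629 − 3·163) = −78·629 + 301·163. So 629·(-78) + 163·301 = 1.
Multiplying through by 1892: m = (-78)·1892 = -147576, n = 301·1892 = 569492 is a solution.
Adding 906·163 to m and subtracting 906·629 from n gives the tidier solution (102, -382).
Indeed 629·102 + 163·(-382) = 64158 − 62266 = 1892.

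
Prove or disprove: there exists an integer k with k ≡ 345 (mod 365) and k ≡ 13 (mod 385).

No, no such integer exists.

gcd(365, 385) = 5. If k ≡ 345 (mod 365) and k ≡ 13 (mod 385), then k ≡ 345 (mod 5) and k ≡ 13 (mod 5).
But 345 mod 5 = 0 while 13 mod 5 = 3, a contradiction.
Hence the system has no solution.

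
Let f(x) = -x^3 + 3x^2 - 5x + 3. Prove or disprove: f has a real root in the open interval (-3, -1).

Evaluate at the endpoints: f(-3) = 72, f(-1) = 12 — same sign (positive).
The derivative f'(x) = -3x^2 + 6x - 5 is a quadratic with discriminant 6² − 4·(-3)·(-5) = -24 < 0; it never vanishes, so it is always negative (sign of the leading coefficient).
Hence f is strictly decreasing on ℝ, and in particular on [-3, -1]. A strictly monotone function with same-sign endpoint values stays positive on the whole interval, so f has no zero in (-3, -1).

No such root exists.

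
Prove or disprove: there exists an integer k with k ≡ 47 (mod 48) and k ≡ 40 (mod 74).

Both moduli are multiples of 2 = gcd(48, 74), so any solution would satisfy k ≡ 47 and k ≡ 40 modulo 2 simultaneously.
However 47 ≡ 1 and 40 ≡ 0 (mod 2), and 1 ≠ 0.
Hence the system has no solution.

There is no such integer.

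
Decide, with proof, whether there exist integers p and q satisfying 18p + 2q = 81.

There are no such integers.

Any value of 18p + 2q is a multiple of gcd(18, 2) = 2.
But 81 is not a multiple of 2 (it leaves remainder 1).
Therefore 18p + 2q = 81 has no solution in integers.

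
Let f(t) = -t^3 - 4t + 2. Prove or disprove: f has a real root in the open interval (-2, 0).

Evaluate at the endpoints: f(-2) = 18, f(0) = 2 — same sign (positive).
f'(t) = -3t^2 - 4 has discriminant 0² − 4·(-3)·(-4) = -48 < 0, so f' has no real roots and is negative for every real t.
So f is strictly decreasing; between -2 and 0 its values lie between f(-2) = 18 and f(0) = 2, all positive. Therefore f has no root in (-2, 0).

No such root exists.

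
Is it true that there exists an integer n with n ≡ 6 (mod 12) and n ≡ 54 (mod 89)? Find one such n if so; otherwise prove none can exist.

The moduli 12 and 89 are coprime, so by the Chinese Remainder Theorem a unique solution modulo 1068 exists.
Write n = 6 + 12t and require 6 + 12t ≡ 54 (mod 89), i.e. 12t ≡ 48 (mod 89).
Since 12·52 = 624 = 7·89 + 1, the inverse of 12 mod 89 is 52.
Therefore t ≡ 52·48 = 2496 ≡ 4 (mod 89).
Taking t = 4 gives n = 6 + 12·4 = 54.
Indeed 54 ≡ 6 (mod 12) and 54 ≡ 54 (mod 89).

n = 54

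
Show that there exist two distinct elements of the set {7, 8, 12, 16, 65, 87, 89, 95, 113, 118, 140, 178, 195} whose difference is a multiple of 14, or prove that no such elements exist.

No, no such pair exists.

Two integers differ by a multiple of 14 exactly when they have the same residue mod 14. The residues are 7↦7, 8↦8, 12↦12, 16↦2, 65↦9, 87↦3, 89↦5, 95↦11, 113↦1, 118↦6, 140↦0, 178↦10, 195↦13.
All 13 residues are distinct, so no two elements differ by a multiple of 14.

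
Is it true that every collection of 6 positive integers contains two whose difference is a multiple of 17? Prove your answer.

Try 6 consecutive integers, 19, 20, …, 24. Their remainders mod 17 are 2, 3, 4, 5, 6, 7 — pairwise different, as any 6 ≤ 17 consecutive integers have distinct residues.
No two share a residue, so no pair has difference divisible by 17; the claim fails for this set.

No; for instance {19, 20, 21, 22, 23, 24} is a counterexample.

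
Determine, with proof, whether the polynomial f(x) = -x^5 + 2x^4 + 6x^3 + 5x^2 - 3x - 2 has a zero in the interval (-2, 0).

Yes, f has a root in the interval.

f(-2) = 40 and f(0) = -2, which have opposite signs.
f is continuous everywhere (it is a polynomial), in particular on [-2, 0].
By the Intermediate Value Theorem, f takes the value 0 somewhere in the open interval.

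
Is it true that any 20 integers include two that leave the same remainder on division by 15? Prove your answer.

True.

There are exactly 15 possible remainders on division by 15.
With 20 integers and only 15 classes, the pigeonhole principle forces two of them, say a and b, into the same class.
That is, a and b leave the same remainder on division by 15, as claimed.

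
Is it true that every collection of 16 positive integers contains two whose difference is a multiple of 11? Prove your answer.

Partition the integers by their residue mod 11; there are 11 classes.
Placing 16 integers into 11 classes, some class receives at least two — say a and b.
Their difference a − b is then a multiple of 11.

Yes, this is always true.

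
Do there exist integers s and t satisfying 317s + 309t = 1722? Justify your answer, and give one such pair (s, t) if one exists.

s = 138, t = -136

Since gcd(317, 309) = 1, every integer is an integer combination of 317 and 309.
Euclidean algorithm: 317 = 1·309 + 8, 309 = 38·8 + 5, 8 = 1·5 + 3, 5 = 1·3 + 2, 3 = 1·2 + 1, 2 = 2·1 + 0.
Unwinding: 1 = 3 − 1·2 = 3 − (5 − 1·3) = −5 + 2·3 = −5 + 2·(8 − 1·5) = 2·8 − 3·5 = 2·8 − 3·(309 − 38·8) = −3·309 + 116·8 = −3·309 + 116·(317 − 1·309) = 116·317 − 119·309, i.e. 317·116 + 309·(-119) = 1.
Times 1722: 317·199752 + 309·(-204918) = 1722, so (199752, -204918) solves it.
Subtracting 646·309 from s and adding 646·317 to t gives the tidier solution (138, -136).
Indeed 317·138 + 309·(-136) = 43746 − 42024 = 1722.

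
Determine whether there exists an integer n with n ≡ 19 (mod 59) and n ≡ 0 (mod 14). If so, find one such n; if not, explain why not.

n = 196

gcd(59, 14) = 1, so the Chinese Remainder Theorem guarantees exactly one residue class mod 826 satisfying both.
Any solution of the first congruence is n = 19 + 59t; substituting into the second, 59t ≡ 0 − 19 ≡ 9 (mod 14).
59 ≡ 3 (mod 14), so this reads 3t ≡ 9 (mod 14). Note 3·5 = 15 ≡ 1 (mod 14) (as 15 − 1 = 1·14), so 3⁻¹ ≡ 5.
Therefore t ≡ 5·9 = 45 ≡ 3 (mod 14).
With t = 3: n = 19 + 59·3 = 196.
Check: 196 mod 59 = 19, 196 mod 14 = 0. ✓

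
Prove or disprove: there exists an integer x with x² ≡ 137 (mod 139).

x = 50

x = 50 works: 50² = 2500, and 2500 − 137 = 2363 = 17·139.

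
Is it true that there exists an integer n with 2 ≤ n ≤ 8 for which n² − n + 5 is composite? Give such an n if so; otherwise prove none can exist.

At n = 5: 5² − 5 + 5 = 25 = 5·5, which is composite.

n = 5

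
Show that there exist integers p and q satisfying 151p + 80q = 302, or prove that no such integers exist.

151 and 80 are coprime, so 151p + 80q ranges over all of ℤ.
Euclidean algorithm: 151 = 1·80 + 71, 80 = 1·71 + 9, 71 = 7·9 + 8, 9 = 1·8 + 1, 8 = 8·1 + 0.
Unwinding: 1 = 9 − 1·8 = 9 − (71 − 7·9) = −71 + 8·9 = −71 + 8·(80 − 1·71) = 8·80 − 9·71 = 8·80 − 9·(151 − 1·80) = −9·151 + 17·80, i.e. 151·(-9) + 80·17 = 1.
Multiplying through by 302: p = (-9)·302 = -2718, q = 17·302 = 5134 is a solution.
Shifting by a multiple of (80, −151) keeps it a solution: p = -2718 + 34·80 = 2, q = 5134 − 34·151 = 0.
Indeed 151·2 + 80·0 = 302 + 0 = 302.

p = 2, q = 0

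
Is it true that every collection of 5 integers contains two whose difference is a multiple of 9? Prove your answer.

No, the set {42, 43, 44, 45, 46} is a counterexample.

Take the 5 consecutive integers 42, 43, …, 46: their residues mod 9 are all distinct because 5 ≤ 9.
No two share a residue, so no pair has difference divisible by 9; the claim fails for this set.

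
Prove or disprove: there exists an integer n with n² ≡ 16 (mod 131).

n = 127

n = 127 works: 127² = 16129, and 16129 − 16 = 16113 = 123·131.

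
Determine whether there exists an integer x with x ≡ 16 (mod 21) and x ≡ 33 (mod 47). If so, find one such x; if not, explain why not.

x = 268

The moduli 21 and 47 are coprime, so by the Chinese Remainder Theorem a unique solution modulo 987 exists.
Any solution of the first congruence is x = 16 + 21t; substituting into the second, 21t ≡ 33 − 16 ≡ 17 (mod 47).
Since 21·9 = 189 = 4·47 + 1, the inverse of 21 mod 47 is 9.
Therefore t ≡ 9·17 = 153 ≡ 12 (mod 47).
With t = 12: x = 16 + 21·12 = 268.
Verify: 268 = 12·21 + 16 and 268 = 5·47 + 33. ✓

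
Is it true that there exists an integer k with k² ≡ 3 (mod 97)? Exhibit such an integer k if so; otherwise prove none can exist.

k = 87

k = 87 works: 87² = 7569, and 7569 − 3 = 7566 = 78·97.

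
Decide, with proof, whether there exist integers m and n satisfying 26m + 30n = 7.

No, no such integers exist.

gcd(26, 30) = 2, so every integer of the form 26m + 30n is a multiple of 2.
But 7 = 2·3 + 1, so 2 ∤ 7.
Therefore 26m + 30n = 7 has no solution in integers.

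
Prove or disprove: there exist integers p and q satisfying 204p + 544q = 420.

Any value of 204p + 544q is a multiple of gcd(204, 544) = 68.
But 420 = 68·6 + 12, so 68 ∤ 420.
Hence no integers p, q satisfy the equation.

No, no such integers exist.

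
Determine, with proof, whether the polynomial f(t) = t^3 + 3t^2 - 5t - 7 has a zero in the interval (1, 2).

Such a root exists.

f(1) = -8 and f(2) = 3, which have opposite signs.
Since f is a polynomial it is continuous on [1, 2].
By the Intermediate Value Theorem f must vanish at some point of (1, 2).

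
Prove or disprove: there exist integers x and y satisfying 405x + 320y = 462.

Any value of 405x + 320y is a multiple of gcd(405, 320) = 5.
But 462 is not a multiple of 5 (it leaves remainder 2).
So the equation is unsolvable over ℤ.

No, no such integers exist.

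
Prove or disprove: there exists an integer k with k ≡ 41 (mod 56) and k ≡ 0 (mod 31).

k = 713

The moduli 56 and 31 are coprime, so by the Chinese Remainder Theorem a unique solution modulo 1736 exists.
Any solution of the first congruence is k = 41 + 56t; substituting into the second, 56t ≡ 0 − 41 ≡ 21 (mod 31).
56 ≡ 25 (mod 31), so this reads 25t ≡ 21 (mod 31). Note 25·5 = 125 ≡ 1 (mod 31) (as 125 − 1 = 4·31), so 25⁻¹ ≡ 5.
Therefore t ≡ 5·21 = 105 ≡ 12 (mod 31).
Taking t = 12 gives k = 41 + 56·12 = 713.
Check: 713 mod 56 = 41, 713 mod 31 = 0. ✓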